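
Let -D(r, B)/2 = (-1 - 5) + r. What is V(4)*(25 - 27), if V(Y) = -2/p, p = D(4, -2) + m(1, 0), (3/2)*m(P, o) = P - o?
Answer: 6/7 ≈ 0.85714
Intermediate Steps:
m(P, o) = -2*o/3 + 2*P/3 (m(P, o) = 2*(P - o)/3 = -2*o/3 + 2*P/3)
D(r, B) = 12 - 2*r (D(r, B) = -2*((-1 - 5) + r) = -2*(-6 + r) = 12 - 2*r)
p = 14/3 (p = (12 - 2*4) + (-⅔*0 + (⅔)*1) = (12 - 8) + (0 + ⅔) = 4 + ⅔ = 14/3 ≈ 4.6667)
V(Y) = -3/7 (V(Y) = -2/14/3 = -2*3/14 = -3/7)
V(4)*(25 - 27) = -3*(25 - 27)/7 = -3/7*(-2) = 6/7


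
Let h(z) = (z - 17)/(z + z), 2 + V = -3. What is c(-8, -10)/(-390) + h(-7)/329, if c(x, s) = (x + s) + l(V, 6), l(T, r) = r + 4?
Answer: 11552/449085 ≈ 0.025723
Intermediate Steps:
V = -5 (V = -2 - 3 = -5)
l(T, r) = 4 + r
h(z) = (-17 + z)/(2*z) (h(z) = (-17 + z)/((2*z)) = (-17 + z)*(1/(2*z)) = (-17 + z)/(2*z))
c(x, s) = 10 + s + x (c(x, s) = (x + s) + (4 + 6) = (s + x) + 10 = 10 + s + x)
c(-8, -10)/(-390) + h(-7)/329 = (10 - 10 - 8)/(-390) + ((1/2)*(-17 - 7)/(-7))/329 = -8*(-1/390) + ((1/2)*(-1/7)*(-24))*(1/329) = 4/195 + (12/7)*(1/329) = 4/195 + 12/2303 = 11552/449085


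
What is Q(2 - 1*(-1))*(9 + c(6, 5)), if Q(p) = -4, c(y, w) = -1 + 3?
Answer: -44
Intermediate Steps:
c(y, w) = 2
Q(2 - 1*(-1))*(9 + c(6, 5)) = -4*(9 + 2) = -4*11 = -44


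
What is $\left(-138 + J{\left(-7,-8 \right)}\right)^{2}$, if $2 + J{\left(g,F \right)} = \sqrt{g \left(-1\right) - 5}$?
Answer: $\left(140 - \sqrt{2}\right)^{2} \approx 19206.0$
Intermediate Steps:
$J{\left(g,F \right)} = -2 + \sqrt{-5 - g}$ ($J{\left(g,F \right)} = -2 + \sqrt{g \left(-1\right) - 5} = -2 + \sqrt{- g - 5} = -2 + \sqrt{-5 - g}$)
$\left(-138 + J{\left(-7,-8 \right)}\right)^{2} = \left(-138 - \left(2 - \sqrt{-5 - -7}\right)\right)^{2} = \left(-138 - \left(2 - \sqrt{-5 + 7}\right)\right)^{2} = \left(-138 - \left(2 - \sqrt{2}\right)\right)^{2} = \left(-140 + \sqrt{2}\right)^{2}$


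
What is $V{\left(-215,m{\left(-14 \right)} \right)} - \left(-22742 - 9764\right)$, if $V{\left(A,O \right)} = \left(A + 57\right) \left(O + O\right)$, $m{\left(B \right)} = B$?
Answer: $36930$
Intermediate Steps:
$V{\left(A,O \right)} = 2 O \left(57 + A\right)$ ($V{\left(A,O \right)} = \left(57 + A\right) 2 O = 2 O \left(57 + A\right)$)
$V{\left(-215,m{\left(-14 \right)} \right)} - \left(-22742 - 9764\right) = 2 \left(-14\right) \left(57 - 215\right) - \left(-22742 - 9764\right) = 2 \left(-14\right) \left(-158\right) - -32506 = 4424 + 32506 = 36930$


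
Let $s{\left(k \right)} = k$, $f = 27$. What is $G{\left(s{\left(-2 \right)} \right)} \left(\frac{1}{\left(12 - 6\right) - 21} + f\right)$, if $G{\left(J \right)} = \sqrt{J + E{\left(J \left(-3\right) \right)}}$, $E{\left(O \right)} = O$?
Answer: $\frac{808}{15} \approx 53.867$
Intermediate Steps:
$G{\left(J \right)} = \sqrt{2} \sqrt{- J}$ ($G{\left(J \right)} = \sqrt{J + J \left(-3\right)} = \sqrt{J - 3 J} = \sqrt{- 2 J} = \sqrt{2} \sqrt{- J}$)
$G{\left(s{\left(-2 \right)} \right)} \left(\frac{1}{\left(12 - 6\right) - 21} + f\right) = \sqrt{2} \sqrt{\left(-1\right) \left(-2\right)} \left(\frac{1}{\left(12 - 6\right) - 21} + 27\right) = \sqrt{2} \sqrt{2} \left(\frac{1}{\left(12 - 6\right) - 21} + 27\right) = 2 \left(\frac{1}{6 - 21} + 27\right) = 2 \left(\frac{1}{-15} + 27\right) = 2 \left(- \frac{1}{15} + 27\right) = 2 \cdot \frac{404}{15} = \frac{808}{15}$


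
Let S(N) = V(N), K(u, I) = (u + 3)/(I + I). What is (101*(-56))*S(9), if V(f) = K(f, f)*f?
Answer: -33936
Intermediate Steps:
K(u, I) = (3 + u)/(2*I) (K(u, I) = (3 + u)/((2*I)) = (3 + u)*(1/(2*I)) = (3 + u)/(2*I))
V(f) = 3/2 + f/2 (V(f) = ((3 + f)/(2*f))*f = 3/2 + f/2)
S(N) = 3/2 + N/2
(101*(-56))*S(9) = (101*(-56))*(3/2 + (½)*9) = -5656*(3/2 + 9/2) = -5656*6 = -33936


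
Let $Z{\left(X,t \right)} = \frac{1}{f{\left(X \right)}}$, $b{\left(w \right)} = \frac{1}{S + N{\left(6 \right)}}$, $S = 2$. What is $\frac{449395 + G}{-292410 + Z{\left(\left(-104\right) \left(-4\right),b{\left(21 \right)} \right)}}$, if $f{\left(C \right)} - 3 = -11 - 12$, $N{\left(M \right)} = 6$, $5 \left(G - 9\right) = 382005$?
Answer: $- \frac{10516100}{5848201} \approx -1.7982$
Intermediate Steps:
$G = 76410$ ($G = 9 + \frac{1}{5} \cdot 382005 = 9 + 76401 = 76410$)
$f{\left(C \right)} = -20$ ($f{\left(C \right)} = 3 - 23 = -20$)
$b{\left(w \right)} = \frac{1}{8}$ ($b{\left(w \right)} = \frac{1}{2 + 6} = \frac{1}{8}$)
$Z{\left(X,t \right)} = - \frac{1}{20}$ ($Z{\left(X,t \right)} = \frac{1}{-20} = - \frac{1}{20}$)
$\frac{449395 + G}{-292410 + Z{\left(\left(-104\right) \left(-4\right),b{\left(21 \right)} \right)}} = \frac{449395 + 76410}{-292410 - \frac{1}{20}} = \frac{525805}{- \frac{5848201}{20}} = 525805 \left(- \frac{20}{5848201}\right) = - \frac{10516100}{5848201}$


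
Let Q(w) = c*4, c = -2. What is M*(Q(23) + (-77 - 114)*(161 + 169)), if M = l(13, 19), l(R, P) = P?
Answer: -1197722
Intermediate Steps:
Q(w) = -8 (Q(w) = -2*4 = -8)
M = 19
M*(Q(23) + (-77 - 114)*(161 + 169)) = 19*(-8 + (-77 - 114)*(161 + 169)) = 19*(-8 - 191*330) = 19*(-8 - 63030) = 19*(-63038) = -1197722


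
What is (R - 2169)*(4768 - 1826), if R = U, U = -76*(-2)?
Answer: -5934014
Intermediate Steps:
U = 152
R = 152
(R - 2169)*(4768 - 1826) = (152 - 2169)*(4768 - 1826) = -2017*2942 = -5934014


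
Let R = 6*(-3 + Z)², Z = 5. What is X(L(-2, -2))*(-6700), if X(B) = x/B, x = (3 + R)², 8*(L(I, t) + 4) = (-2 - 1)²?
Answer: 39074400/23 ≈ 1.6989e+6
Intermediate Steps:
L(I, t) = -23/8 (L(I, t) = -4 + (-2 - 1)²/8 = -4 + (⅛)*(-3)² = -4 + (⅛)*9 = -4 + 9/8 = -23/8)
R = 24 (R = 6*(-3 + 5)² = 6*2² = 6*4 = 24)
x = 729 (x = (3 + 24)² = 27² = 729)
X(B) = 729/B
X(L(-2, -2))*(-6700) = (729/(-23/8))*(-6700) = (729*(-8/23))*(-6700) = -5832/23*(-6700) = 39074400/23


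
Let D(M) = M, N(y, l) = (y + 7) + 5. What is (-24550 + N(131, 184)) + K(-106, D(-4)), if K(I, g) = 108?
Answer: -24299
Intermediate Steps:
N(y, l) = 12 + y (N(y, l) = (7 + y) + 5 = 12 + y)
(-24550 + N(131, 184)) + K(-106, D(-4)) = (-24550 + (12 + 131)) + 108 = (-24550 + 143) + 108 = -24407 + 108 = -24299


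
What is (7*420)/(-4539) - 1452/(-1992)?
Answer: 20393/251158 ≈ 0.081196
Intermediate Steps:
(7*420)/(-4539) - 1452/(-1992) = 2940*(-1/4539) - 1452*(-1/1992) = -980/1513 + 121/166 = 20393/251158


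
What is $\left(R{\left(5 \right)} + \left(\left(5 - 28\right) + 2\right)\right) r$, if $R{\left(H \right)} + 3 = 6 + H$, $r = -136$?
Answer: $1768$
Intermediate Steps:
$R{\left(H \right)} = 3 + H$ ($R{\left(H \right)} = -3 + \left(6 + H\right) = 3 + H$)
$\left(R{\left(5 \right)} + \left(\left(5 - 28\right) + 2\right)\right) r = \left(\left(3 + 5\right) + \left(\left(5 - 28\right) + 2\right)\right) \left(-136\right) = \left(8 + \left(-23 + 2\right)\right) \left(-136\right) = \left(8 - 21\right) \left(-136\right) = \left(-13\right) \left(-136\right) = 1768$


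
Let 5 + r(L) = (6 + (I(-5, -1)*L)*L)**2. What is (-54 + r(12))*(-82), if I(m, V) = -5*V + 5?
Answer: -171450274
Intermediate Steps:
I(m, V) = 5 - 5*V
r(L) = -5 + (6 + 10*L**2)**2 (r(L) = -5 + (6 + ((5 - 5*(-1))*L)*L)**2 = -5 + (6 + ((5 + 5)*L)*L)**2 = -5 + (6 + (10*L)*L)**2 = -5 + (6 + 10*L**2)**2)
(-54 + r(12))*(-82) = (-54 + (-5 + 4*(3 + 5*12**2)**2))*(-82) = (-54 + (-5 + 4*(3 + 5*144)**2))*(-82) = (-54 + (-5 + 4*(3 + 720)**2))*(-82) = (-54 + (-5 + 4*723**2))*(-82) = (-54 + (-5 + 4*522729))*(-82) = (-54 + (-5 + 2090916))*(-82) = (-54 + 2090911)*(-82) = 2090857*(-82) = -171450274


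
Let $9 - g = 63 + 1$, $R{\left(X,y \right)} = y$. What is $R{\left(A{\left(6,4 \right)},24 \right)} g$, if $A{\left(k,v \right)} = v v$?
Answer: $-1320$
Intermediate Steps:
$A{\left(k,v \right)} = v^{2}$
$g = -55$ ($g = 9 - \left(63 + 1\right) = 9 - 64 = -55$)
$R{\left(A{\left(6,4 \right)},24 \right)} g = 24 \left(-55\right) = -1320$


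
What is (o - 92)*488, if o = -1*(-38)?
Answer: -26352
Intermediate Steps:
o = 38
(o - 92)*488 = (38 - 92)*488 = -54*488 = -26352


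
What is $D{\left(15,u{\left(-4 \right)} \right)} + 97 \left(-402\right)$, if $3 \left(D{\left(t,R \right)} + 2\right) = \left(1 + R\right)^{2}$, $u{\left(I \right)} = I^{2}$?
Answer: $- \frac{116699}{3} \approx -38900.0$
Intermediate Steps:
$D{\left(t,R \right)} = -2 + \frac{\left(1 + R\right)^{2}}{3}$
$D{\left(15,u{\left(-4 \right)} \right)} + 97 \left(-402\right) = \left(-2 + \frac{\left(1 + \left(-4\right)^{2}\right)^{2}}{3}\right) + 97 \left(-402\right) = \left(-2 + \frac{\left(1 + 16\right)^{2}}{3}\right) - 38994 = \left(-2 + \frac{17^{2}}{3}\right) - 38994 = \left(-2 + \frac{1}{3} \cdot 289\right) - 38994 = \left(-2 + \frac{289}{3}\right) - 38994 = \frac{283}{3} - 38994 = - \frac{116699}{3}$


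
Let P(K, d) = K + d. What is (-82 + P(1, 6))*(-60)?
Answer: 4500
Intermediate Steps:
(-82 + P(1, 6))*(-60) = (-82 + (1 + 6))*(-60) = (-82 + 7)*(-60) = -75*(-60) = 4500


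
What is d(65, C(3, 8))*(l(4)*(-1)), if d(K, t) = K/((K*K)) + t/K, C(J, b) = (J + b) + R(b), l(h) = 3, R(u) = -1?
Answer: -33/65 ≈ -0.50769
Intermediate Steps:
C(J, b) = -1 + J + b (C(J, b) = (J + b) - 1 = -1 + J + b)
d(K, t) = 1/K + t/K (d(K, t) = K/(K**2) + t/K = K/K**2 + t/K = 1/K + t/K)
d(65, C(3, 8))*(l(4)*(-1)) = ((1 + (-1 + 3 + 8))/65)*(3*(-1)) = ((1 + 10)/65)*(-3) = ((1/65)*11)*(-3) = (11/65)*(-3) = -33/65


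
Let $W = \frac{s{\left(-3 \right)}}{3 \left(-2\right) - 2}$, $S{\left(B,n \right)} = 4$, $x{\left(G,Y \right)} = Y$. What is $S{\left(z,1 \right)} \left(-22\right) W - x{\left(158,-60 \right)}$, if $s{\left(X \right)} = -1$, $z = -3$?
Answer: $49$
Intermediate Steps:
$W = \frac{1}{8}$ ($W = - \frac{1}{3 \left(-2\right) - 2} = - \frac{1}{-6 - 2} = - \frac{1}{-8} = \left(-1\right) \left(- \frac{1}{8}\right) = \frac{1}{8} \approx 0.125$)
$S{\left(z,1 \right)} \left(-22\right) W - x{\left(158,-60 \right)} = 4 \left(-22\right) \frac{1}{8} - -60 = \left(-88\right) \frac{1}{8} + 60 = -11 + 60 = 49$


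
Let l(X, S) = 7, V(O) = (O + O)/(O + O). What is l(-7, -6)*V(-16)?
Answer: 7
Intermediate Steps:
V(O) = 1 (V(O) = (2*O)/((2*O)) = (2*O)*(1/(2*O)) = 1)
l(-7, -6)*V(-16) = 7*1 = 7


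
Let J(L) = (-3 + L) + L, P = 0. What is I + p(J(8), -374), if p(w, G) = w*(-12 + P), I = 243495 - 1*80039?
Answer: 163300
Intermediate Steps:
J(L) = -3 + 2*L
I = 163456 (I = 243495 - 80039 = 163456)
p(w, G) = -12*w (p(w, G) = w*(-12 + 0) = w*(-12) = -12*w)
I + p(J(8), -374) = 163456 - 12*(-3 + 2*8) = 163456 - 12*(-3 + 16) = 163456 - 12*13 = 163456 - 156 = 163300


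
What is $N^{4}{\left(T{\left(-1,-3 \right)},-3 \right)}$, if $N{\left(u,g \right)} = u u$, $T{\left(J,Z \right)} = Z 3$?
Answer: $43046721$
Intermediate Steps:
$T{\left(J,Z \right)} = 3 Z$
$N{\left(u,g \right)} = u^{2}$
$N^{4}{\left(T{\left(-1,-3 \right)},-3 \right)} = \left(\left(3 \left(-3\right)\right)^{2}\right)^{4} = \left(\left(-9\right)^{2}\right)^{4} = 81^{4} = 43046721$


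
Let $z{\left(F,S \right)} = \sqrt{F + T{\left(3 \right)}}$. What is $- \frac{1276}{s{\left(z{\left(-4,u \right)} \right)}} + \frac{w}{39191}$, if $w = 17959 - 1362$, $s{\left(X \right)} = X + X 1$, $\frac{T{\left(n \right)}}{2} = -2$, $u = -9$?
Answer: $\frac{16597}{39191} + \frac{319 i \sqrt{2}}{2} \approx 0.42349 + 225.57 i$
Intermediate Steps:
$T{\left(n \right)} = -4$ ($T{\left(n \right)} = 2 \left(-2\right) = -4$)
$z{\left(F,S \right)} = \sqrt{-4 + F}$ ($z{\left(F,S \right)} = \sqrt{F - 4} = \sqrt{-4 + F}$)
$s{\left(X \right)} = 2 X$ ($s{\left(X \right)} = X + X = 2 X$)
$w = 16597$ ($w = 17959 - 1362 = 16597$)
$- \frac{1276}{s{\left(z{\left(-4,u \right)} \right)}} + \frac{w}{39191} = - \frac{1276}{2 \sqrt{-4 - 4}} + \frac{16597}{39191} = - \frac{1276}{2 \sqrt{-8}} + 16597 \cdot \frac{1}{39191} = - \frac{1276}{2 \cdot 2 i \sqrt{2}} + \frac{16597}{39191} = - \frac{1276}{4 i \sqrt{2}} + \frac{16597}{39191} = - 1276 \left(- \frac{i \sqrt{2}}{8}\right) + \frac{16597}{39191} = \frac{319 i \sqrt{2}}{2} + \frac{16597}{39191} = \frac{16597}{39191} + \frac{319 i \sqrt{2}}{2}$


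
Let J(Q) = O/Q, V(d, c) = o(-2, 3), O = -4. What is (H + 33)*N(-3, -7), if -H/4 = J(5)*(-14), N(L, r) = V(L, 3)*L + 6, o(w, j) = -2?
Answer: -708/5 ≈ -141.60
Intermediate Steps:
V(d, c) = -2
J(Q) = -4/Q
N(L, r) = 6 - 2*L (N(L, r) = -2*L + 6 = 6 - 2*L)
H = -224/5 (H = -4*(-4/5)*(-14) = -4*(-4*⅕)*(-14) = -(-16)*(-14)/5 = -4*56/5 = -224/5 ≈ -44.800)
(H + 33)*N(-3, -7) = (-224/5 + 33)*(6 - 2*(-3)) = -59*(6 + 6)/5 = -59/5*12 = -708/5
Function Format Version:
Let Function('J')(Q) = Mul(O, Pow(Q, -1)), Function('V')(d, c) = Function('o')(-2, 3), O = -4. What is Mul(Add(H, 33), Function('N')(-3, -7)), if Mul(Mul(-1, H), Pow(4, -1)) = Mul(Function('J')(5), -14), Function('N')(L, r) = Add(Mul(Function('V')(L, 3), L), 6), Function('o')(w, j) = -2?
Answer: Rational(-708, 5) ≈ -141.60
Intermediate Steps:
Function('V')(d, c) = -2
Function('J')(Q) = Mul(-4, Pow(Q, -1))
Function('N')(L, r) = Add(6, Mul(-2, L)) (Function('N')(L, r) = Add(Mul(-2, L), 6) = Add(6, Mul(-2, L)))
H = Rational(-224, 5) (H = Mul(-4, Mul(Mul(-4, Pow(5, -1)), -14)) = Mul(-4, Mul(Mul(-4, Rational(1, 5)), -14)) = Mul(-4, Mul(Rational(-4, 5), -14)) = Mul(-4, Rational(56, 5)) = Rational(-224, 5) ≈ -44.800)
Mul(Add(H, 33), Function('N')(-3, -7)) = Mul(Add(Rational(-224, 5), 33), Add(6, Mul(-2, -3))) = Mul(Rational(-59, 5), Add(6, 6)) = Mul(Rational(-59, 5), 12) = Rational(-708, 5)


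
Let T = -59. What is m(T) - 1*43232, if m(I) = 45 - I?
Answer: -43128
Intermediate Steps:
m(T) - 1*43232 = (45 - 1*(-59)) - 1*43232 = (45 + 59) - 43232 = 104 - 43232 = -43128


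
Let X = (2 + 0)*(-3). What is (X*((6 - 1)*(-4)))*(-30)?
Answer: -3600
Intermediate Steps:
X = -6 (X = 2*(-3) = -6)
(X*((6 - 1)*(-4)))*(-30) = -6*(6 - 1)*(-4)*(-30) = -30*(-4)*(-30) = -6*(-20)*(-30) = 120*(-30) = -3600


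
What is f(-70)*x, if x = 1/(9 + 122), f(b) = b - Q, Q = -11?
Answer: -59/131 ≈ -0.45038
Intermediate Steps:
f(b) = 11 + b (f(b) = b - 1*(-11) = b + 11 = 11 + b)
x = 1/131 ≈ 0.0076336
f(-70)*x = (11 - 70)*(1/131) = -59*1/131 = -59/131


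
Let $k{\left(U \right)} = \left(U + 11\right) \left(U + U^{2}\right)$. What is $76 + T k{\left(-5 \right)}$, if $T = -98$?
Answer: $-11684$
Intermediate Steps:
$k{\left(U \right)} = \left(11 + U\right) \left(U + U^{2}\right)$
$76 + T k{\left(-5 \right)} = 76 - 98 \left(- 5 \left(11 + \left(-5\right)^{2} + 12 \left(-5\right)\right)\right) = 76 - 98 \left(- 5 \left(11 + 25 - 60\right)\right) = 76 - 98 \left(\left(-5\right) \left(-24\right)\right) = 76 - 11760 = -11684$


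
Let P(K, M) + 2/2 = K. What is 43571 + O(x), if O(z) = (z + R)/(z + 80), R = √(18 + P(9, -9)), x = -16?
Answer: 174283/4 + √26/64 ≈ 43571.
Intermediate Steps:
P(K, M) = -1 + K
R = √26 (R = √(18 + (-1 + 9)) = √(18 + 8) = √26 ≈ 5.0990)
O(z) = (z + √26)/(80 + z) (O(z) = (z + √26)/(z + 80) = (z + √26)/(80 + z))
43571 + O(x) = 43571 + (-16 + √26)/(80 - 16) = 43571 + (-16 + √26)/64 = 43571 + (-¼ + √26/64) = 174283/4 + √26/64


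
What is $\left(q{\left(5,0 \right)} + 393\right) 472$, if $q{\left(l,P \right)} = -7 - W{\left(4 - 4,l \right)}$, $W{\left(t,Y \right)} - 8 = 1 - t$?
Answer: $177944$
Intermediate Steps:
$W{\left(t,Y \right)} = 9 - t$ ($W{\left(t,Y \right)} = 8 - \left(-1 + t\right) = 9 - t$)
$q{\left(l,P \right)} = -16$ ($q{\left(l,P \right)} = -7 - \left(9 - \left(4 - 4\right)\right) = -7 - \left(9 - 0\right) = -7 - \left(9 + 0\right) = -7 - 9 = -16$)
$\left(q{\left(5,0 \right)} + 393\right) 472 = \left(-16 + 393\right) 472 = 377 \cdot 472 = 177944$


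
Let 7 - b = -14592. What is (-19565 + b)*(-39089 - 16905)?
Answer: 278066204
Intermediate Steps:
b = 14599 (b = 7 - 1*(-14592) = 7 + 14592 = 14599)
(-19565 + b)*(-39089 - 16905) = (-19565 + 14599)*(-39089 - 16905) = -4966*(-55994) = 278066204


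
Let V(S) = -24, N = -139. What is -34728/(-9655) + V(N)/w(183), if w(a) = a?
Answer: 2041168/588955 ≈ 3.4657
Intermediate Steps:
-34728/(-9655) + V(N)/w(183) = -34728/(-9655) - 24/183 = -34728*(-1/9655) - 24*1/183 = 34728/9655 - 8/61 = 2041168/588955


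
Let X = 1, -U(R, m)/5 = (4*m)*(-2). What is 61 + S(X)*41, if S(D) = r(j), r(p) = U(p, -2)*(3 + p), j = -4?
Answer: 3341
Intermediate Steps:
U(R, m) = 40*m (U(R, m) = -5*4*m*(-2) = -(-40)*m = 40*m)
r(p) = -240 - 80*p (r(p) = (40*(-2))*(3 + p) = -80*(3 + p) = -240 - 80*p)
S(D) = 80 (S(D) = -240 - 80*(-4) = -240 + 320 = 80)
61 + S(X)*41 = 61 + 80*41 = 61 + 3280 = 3341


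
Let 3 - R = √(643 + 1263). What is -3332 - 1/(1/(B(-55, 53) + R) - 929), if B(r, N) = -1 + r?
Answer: -1298520794198/389712249 + √1906/779424498 ≈ -3332.0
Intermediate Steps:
R = 3 - √1906 (R = 3 - √(643 + 1263) = 3 - √1906 ≈ -40.658)
-3332 - 1/(1/(B(-55, 53) + R) - 929) = -3332 - 1/(1/((-1 - 55) + (3 - √1906)) - 929) = -3332 - 1/(1/(-56 + (3 - √1906)) - 929) = -3332 - 1/(1/(-53 - √1906) - 929) = -3332 - 1/(-929 + 1/(-53 - √1906))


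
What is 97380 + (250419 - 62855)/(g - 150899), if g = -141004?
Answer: 28425326576/291903 ≈ 97379.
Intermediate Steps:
97380 + (250419 - 62855)/(g - 150899) = 97380 + (250419 - 62855)/(-141004 - 150899) = 97380 + 187564/(-291903) = 97380 + 187564*(-1/291903) = 97380 - 187564/291903 = 28425326576/291903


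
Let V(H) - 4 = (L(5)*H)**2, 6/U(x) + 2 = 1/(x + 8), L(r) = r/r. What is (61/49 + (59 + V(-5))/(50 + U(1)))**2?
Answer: 928116225/95082001 ≈ 9.7612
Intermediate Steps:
L(r) = 1
U(x) = 6/(-2 + 1/(8 + x)) (U(x) = 6/(-2 + 1/(x + 8)) = 6/(-2 + 1/(8 + x)))
V(H) = 4 + H**2 (V(H) = 4 + (1*H)**2 = 4 + H**2)
(61/49 + (59 + V(-5))/(50 + U(1)))**2 = (61/49 + (59 + (4 + (-5)**2))/(50 + 6*(-8 - 1*1)/(15 + 2*1)))**2 = (61*(1/49) + (59 + (4 + 25))/(50 + 6*(-8 - 1)/(15 + 2)))**2 = (61/49 + (59 + 29)/(50 + 6*(-9)/17))**2 = (61/49 + 88/(50 + 6*(1/17)*(-9)))**2 = (61/49 + 88/(50 - 54/17))**2 = (61/49 + 88/(796/17))**2 = (61/49 + 88*(17/796))**2 = (61/49 + 374/199)**2 = (30465/9751)**2 = 928116225/95082001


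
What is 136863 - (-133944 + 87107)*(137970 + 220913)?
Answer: 16809139934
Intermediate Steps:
136863 - (-133944 + 87107)*(137970 + 220913) = 136863 - (-46837)*358883 = 136863 - 1*(-16809003071) = 136863 + 16809003071 = 16809139934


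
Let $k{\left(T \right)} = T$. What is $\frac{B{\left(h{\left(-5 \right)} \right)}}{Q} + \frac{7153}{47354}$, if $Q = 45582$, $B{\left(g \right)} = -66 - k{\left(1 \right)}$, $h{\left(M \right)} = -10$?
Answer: $\frac{80718832}{539622507} \approx 0.14958$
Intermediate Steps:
$B{\left(g \right)} = -67$ ($B{\left(g \right)} = -66 - 1 = -67$)
$\frac{B{\left(h{\left(-5 \right)} \right)}}{Q} + \frac{7153}{47354} = - \frac{67}{45582} + \frac{7153}{47354} = \frac{80718832}{539622507}$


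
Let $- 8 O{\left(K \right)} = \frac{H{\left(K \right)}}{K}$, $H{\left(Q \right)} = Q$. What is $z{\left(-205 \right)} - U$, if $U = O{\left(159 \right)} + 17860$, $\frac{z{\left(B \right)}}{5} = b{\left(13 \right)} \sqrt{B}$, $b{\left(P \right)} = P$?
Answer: $- \frac{142879}{8} + 65 i \sqrt{205} \approx -17860.0 + 930.66 i$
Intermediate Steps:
$O{\left(K \right)} = - \frac{1}{8}$ ($O{\left(K \right)} = - \frac{K \frac{1}{K}}{8} = \left(- \frac{1}{8}\right) 1 = - \frac{1}{8}$)
$z{\left(B \right)} = 65 \sqrt{B}$ ($z{\left(B \right)} = 5 \cdot 13 \sqrt{B} = 65 \sqrt{B}$)
$U = \frac{142879}{8}$ ($U = - \frac{1}{8} + 17860 = \frac{142879}{8} \approx 17860.0$)
$z{\left(-205 \right)} - U = 65 \sqrt{-205} - \frac{142879}{8} = 65 i \sqrt{205} - \frac{142879}{8} = - \frac{142879}{8} + 65 i \sqrt{205}$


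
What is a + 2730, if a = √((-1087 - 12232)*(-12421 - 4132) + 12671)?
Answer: 2730 + √220482078 ≈ 17579.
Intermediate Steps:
a = √220482078 (a = √(-13319*(-16553) + 12671) = √(220469407 + 12671) = √220482078 ≈ 14849.)
a + 2730 = √220482078 + 2730 = 2730 + √220482078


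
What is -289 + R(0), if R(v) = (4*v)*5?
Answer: -289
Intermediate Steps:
R(v) = 20*v
-289 + R(0) = -289 + 20*0 = -289 + 0 = -289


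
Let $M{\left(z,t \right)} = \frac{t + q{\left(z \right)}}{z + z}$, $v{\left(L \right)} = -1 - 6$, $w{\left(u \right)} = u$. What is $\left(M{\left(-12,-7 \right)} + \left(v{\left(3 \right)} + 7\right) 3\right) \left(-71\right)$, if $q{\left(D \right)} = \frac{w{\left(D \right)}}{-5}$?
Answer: $- \frac{1633}{120} \approx -13.608$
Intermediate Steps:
$v{\left(L \right)} = -7$ ($v{\left(L \right)} = -1 - 6 = -7$)
$q{\left(D \right)} = - \frac{D}{5}$ ($q{\left(D \right)} = \frac{D}{-5} = D \left(- \frac{1}{5}\right) = - \frac{D}{5}$)
$M{\left(z,t \right)} = \frac{t - \frac{z}{5}}{2 z}$ ($M{\left(z,t \right)} = \frac{t - \frac{z}{5}}{z + z} = \frac{t - \frac{z}{5}}{2 z}$)
$\left(M{\left(-12,-7 \right)} + \left(v{\left(3 \right)} + 7\right) 3\right) \left(-71\right) = \left(\frac{\left(-1\right) \left(-12\right) + 5 \left(-7\right)}{10 \left(-12\right)} + \left(-7 + 7\right) 3\right) \left(-71\right) = \left(\frac{1}{10} \left(- \frac{1}{12}\right) \left(12 - 35\right) + 0 \cdot 3\right) \left(-71\right) = \left(\frac{1}{10} \left(- \frac{1}{12}\right) \left(-23\right) + 0\right) \left(-71\right) = \left(\frac{23}{120} + 0\right) \left(-71\right) = \frac{23}{120} \left(-71\right) = - \frac{1633}{120}$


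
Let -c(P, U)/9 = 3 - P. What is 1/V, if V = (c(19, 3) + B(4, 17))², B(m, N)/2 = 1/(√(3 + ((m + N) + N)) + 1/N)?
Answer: 363839479941/7544168250234050 - 246528271*√41/7544168250234050 ≈ 4.8019e-5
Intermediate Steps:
c(P, U) = -27 + 9*P (c(P, U) = -9*(3 - P) = -27 + 9*P)
B(m, N) = 2/(1/N + √(3 + m + 2*N)) (B(m, N) = 2/(√(3 + ((m + N) + N)) + 1/N) = 2/(√(3 + ((N + m) + N)) + 1/N) = 2/(√(3 + (m + 2*N)) + 1/N) = 2/(√(3 + m + 2*N) + 1/N) = 2/(1/N + √(3 + m + 2*N)))
V = (144 + 34/(1 + 17*√41))² (V = ((-27 + 9*19) + 2*17/(1 + 17*√(3 + 4 + 2*17)))² = ((-27 + 171) + 2*17/(1 + 17*√(3 + 4 + 34)))² = (144 + 2*17/(1 + 17*√41))² = (144 + 34/(1 + 17*√41))² ≈ 20825.)
1/V = 1/(363839479941/17546888 + 246528271*√41/17546888)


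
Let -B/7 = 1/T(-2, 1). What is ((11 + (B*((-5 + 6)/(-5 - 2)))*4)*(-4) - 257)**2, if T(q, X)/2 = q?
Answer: 88209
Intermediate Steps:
T(q, X) = 2*q
B = 7/4 (B = -7/(2*(-2)) = -7/(-4) = -7*(-1/4) = 7/4 ≈ 1.7500)
((11 + (B*((-5 + 6)/(-5 - 2)))*4)*(-4) - 257)**2 = ((11 + (7*((-5 + 6)/(-5 - 2))/4)*4)*(-4) - 257)**2 = ((11 + (7*(1/(-7))/4)*4)*(-4) - 257)**2 = ((11 + (7*(1*(-1/7))/4)*4)*(-4) - 257)**2 = ((11 + ((7/4)*(-1/7))*4)*(-4) - 257)**2 = ((11 - 1/4*4)*(-4) - 257)**2 = ((11 - 1)*(-4) - 257)**2 = (10*(-4) - 257)**2 = (-40 - 257)**2 = (-297)**2 = 88209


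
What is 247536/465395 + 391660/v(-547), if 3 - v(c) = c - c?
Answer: 182277348308/1396185 ≈ 1.3055e+5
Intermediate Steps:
v(c) = 3 (v(c) = 3 - (c - c) = 3 - 1*0 = 3 + 0 = 3)
247536/465395 + 391660/v(-547) = 247536/465395 + 391660/3 = 182277348308/1396185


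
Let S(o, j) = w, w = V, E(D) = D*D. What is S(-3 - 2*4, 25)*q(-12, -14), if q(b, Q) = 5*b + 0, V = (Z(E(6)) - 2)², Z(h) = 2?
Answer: 0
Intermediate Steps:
E(D) = D²
V = 0 (V = (2 - 2)² = 0² = 0)
w = 0
q(b, Q) = 5*b
S(o, j) = 0
S(-3 - 2*4, 25)*q(-12, -14) = 0*(5*(-12)) = 0*(-60) = 0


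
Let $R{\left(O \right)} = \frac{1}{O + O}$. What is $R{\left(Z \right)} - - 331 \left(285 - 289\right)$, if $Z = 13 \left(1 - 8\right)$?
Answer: $- \frac{240969}{182} \approx -1324.0$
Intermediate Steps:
$Z = -91$ ($Z = 13 \left(-7\right) = -91$)
$R{\left(O \right)} = \frac{1}{2 O}$
$R{\left(Z \right)} - - 331 \left(285 - 289\right) = \frac{1}{2 \left(-91\right)} - - 331 \left(285 - 289\right) = \frac{1}{2} \left(- \frac{1}{91}\right) - \left(-331\right) \left(-4\right) = - \frac{1}{182} - 1324 = - \frac{240969}{182}$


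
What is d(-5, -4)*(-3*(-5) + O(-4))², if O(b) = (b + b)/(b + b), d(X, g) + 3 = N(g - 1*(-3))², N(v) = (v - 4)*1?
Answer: 5632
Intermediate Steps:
N(v) = -4 + v (N(v) = (-4 + v)*1 = -4 + v)
d(X, g) = -3 + (-1 + g)² (d(X, g) = -3 + (-4 + (g - 1*(-3)))² = -3 + (-4 + (g + 3))² = -3 + (-4 + (3 + g))² = -3 + (-1 + g)²)
O(b) = 1 (O(b) = (2*b)/((2*b)) = (2*b)*(1/(2*b)) = 1)
d(-5, -4)*(-3*(-5) + O(-4))² = (-3 + (-1 - 4)²)*(-3*(-5) + 1)² = (-3 + (-5)²)*(15 + 1)² = (-3 + 25)*16² = 22*256 = 5632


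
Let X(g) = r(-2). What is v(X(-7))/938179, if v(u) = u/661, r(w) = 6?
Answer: 6/620136319 ≈ 9.6753e-9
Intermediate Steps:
X(g) = 6
v(u) = u/661 (v(u) = u*(1/661) = u/661)
v(X(-7))/938179 = ((1/661)*6)/938179 = (6/661)*(1/938179) = 6/620136319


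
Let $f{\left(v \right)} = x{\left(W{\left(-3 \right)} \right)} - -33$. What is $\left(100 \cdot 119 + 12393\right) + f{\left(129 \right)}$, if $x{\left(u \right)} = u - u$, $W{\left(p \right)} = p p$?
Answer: $24326$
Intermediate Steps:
$W{\left(p \right)} = p^{2}$
$x{\left(u \right)} = 0$
$f{\left(v \right)} = 33$ ($f{\left(v \right)} = 0 - -33 = 0 + 33 = 33$)
$\left(100 \cdot 119 + 12393\right) + f{\left(129 \right)} = \left(100 \cdot 119 + 12393\right) + 33 = \left(11900 + 12393\right) + 33 = 24293 + 33 = 24326$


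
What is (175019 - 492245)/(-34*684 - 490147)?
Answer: 317226/513403 ≈ 0.61789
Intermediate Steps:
(175019 - 492245)/(-34*684 - 490147) = -317226/(-23256 - 490147) = -317226/(-513403) = -317226*(-1/513403) = 317226/513403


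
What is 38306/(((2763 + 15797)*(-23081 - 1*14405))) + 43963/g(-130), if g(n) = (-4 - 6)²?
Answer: 764670520587/1739350400 ≈ 439.63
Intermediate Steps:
g(n) = 100 (g(n) = (-10)² = 100)
38306/(((2763 + 15797)*(-23081 - 1*14405))) + 43963/g(-130) = 38306/(((2763 + 15797)*(-23081 - 1*14405))) + 43963/100 = 38306/((18560*(-23081 - 14405))) + 43963*(1/100) = 38306/((18560*(-37486))) + 43963/100 = 38306/(-695740160) + 43963/100 = 38306*(-1/695740160) + 43963/100 = -19153/347870080 + 43963/100 = 764670520587/1739350400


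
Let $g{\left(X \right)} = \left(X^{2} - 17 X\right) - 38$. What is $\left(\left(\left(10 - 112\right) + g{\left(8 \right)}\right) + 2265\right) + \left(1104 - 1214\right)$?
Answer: $1943$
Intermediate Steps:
$g{\left(X \right)} = -38 + X^{2} - 17 X$
$\left(\left(\left(10 - 112\right) + g{\left(8 \right)}\right) + 2265\right) + \left(1104 - 1214\right) = \left(\left(\left(10 - 112\right) - \left(174 - 64\right)\right) + 2265\right) + \left(1104 - 1214\right) = \left(\left(\left(10 - 112\right) - 110\right) + 2265\right) - 110 = \left(\left(-102 - 110\right) + 2265\right) - 110 = \left(-212 + 2265\right) - 110 = 2053 - 110 = 1943$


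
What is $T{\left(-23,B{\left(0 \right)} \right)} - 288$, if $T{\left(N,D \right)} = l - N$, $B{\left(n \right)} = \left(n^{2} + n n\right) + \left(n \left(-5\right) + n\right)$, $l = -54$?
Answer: $-319$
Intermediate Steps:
$B{\left(n \right)} = - 4 n + 2 n^{2}$ ($B{\left(n \right)} = \left(n^{2} + n^{2}\right) + \left(- 5 n + n\right) = 2 n^{2} - 4 n = - 4 n + 2 n^{2}$)
$T{\left(N,D \right)} = -54 - N$
$T{\left(-23,B{\left(0 \right)} \right)} - 288 = \left(-54 - -23\right) - 288 = \left(-54 + 23\right) - 288 = -31 - 288 = -319$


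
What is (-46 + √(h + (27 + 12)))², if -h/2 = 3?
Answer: (46 - √33)² ≈ 1620.5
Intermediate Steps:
h = -6 (h = -2*3 = -6)
(-46 + √(h + (27 + 12)))² = (-46 + √(-6 + (27 + 12)))² = (-46 + √(-6 + 39))² = (-46 + √33)²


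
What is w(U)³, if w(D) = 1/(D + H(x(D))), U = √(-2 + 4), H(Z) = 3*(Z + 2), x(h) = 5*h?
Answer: -1179/13481272 + 155*√2/1685159 ≈ 4.2624e-5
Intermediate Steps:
H(Z) = 6 + 3*Z (H(Z) = 3*(2 + Z) = 6 + 3*Z)
U = √2 ≈ 1.4142
w(D) = 1/(6 + 16*D) (w(D) = 1/(D + (6 + 3*(5*D))) = 1/(D + (6 + 15*D)) = 1/(6 + 16*D))
w(U)³ = (1/(2*(3 + 8*√2)))³ = 1/(8*(3 + 8*√2)³)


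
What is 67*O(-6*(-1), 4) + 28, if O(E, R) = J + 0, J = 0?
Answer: 28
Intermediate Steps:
O(E, R) = 0 (O(E, R) = 0 + 0 = 0)
67*O(-6*(-1), 4) + 28 = 67*0 + 28 = 0 + 28 = 28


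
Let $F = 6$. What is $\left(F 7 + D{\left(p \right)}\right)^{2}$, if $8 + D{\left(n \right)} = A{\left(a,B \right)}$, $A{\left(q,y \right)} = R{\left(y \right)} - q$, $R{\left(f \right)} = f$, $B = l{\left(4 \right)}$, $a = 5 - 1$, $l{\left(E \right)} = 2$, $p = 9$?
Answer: $1024$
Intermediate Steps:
$a = 4$ ($a = 5 - 1 = 4$)
$B = 2$
$A{\left(q,y \right)} = y - q$
$D{\left(n \right)} = -10$ ($D{\left(n \right)} = -8 + \left(2 - 4\right) = -8 - 2 = -10$)
$\left(F 7 + D{\left(p \right)}\right)^{2} = \left(6 \cdot 7 - 10\right)^{2} = \left(42 - 10\right)^{2} = 32^{2} = 1024$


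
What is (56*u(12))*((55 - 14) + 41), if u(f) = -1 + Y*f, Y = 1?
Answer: 50512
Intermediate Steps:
u(f) = -1 + f (u(f) = -1 + 1*f = -1 + f)
(56*u(12))*((55 - 14) + 41) = (56*(-1 + 12))*((55 - 14) + 41) = (56*11)*(41 + 41) = 616*82 = 50512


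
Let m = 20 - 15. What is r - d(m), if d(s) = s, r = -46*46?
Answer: -2121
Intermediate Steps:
r = -2116
m = 5
r - d(m) = -2116 - 1*5 = -2116 - 5 = -2121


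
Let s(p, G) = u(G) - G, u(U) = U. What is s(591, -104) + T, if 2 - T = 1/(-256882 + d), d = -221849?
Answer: 957463/478731 ≈ 2.0000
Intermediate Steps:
T = 957463/478731 (T = 2 - 1/(-256882 - 221849) = 2 - 1/(-478731) = 2 - 1*(-1/478731) = 2 + 1/478731 = 957463/478731 ≈ 2.0000)
s(p, G) = 0 (s(p, G) = G - G = 0)
s(591, -104) + T = 0 + 957463/478731 = 957463/478731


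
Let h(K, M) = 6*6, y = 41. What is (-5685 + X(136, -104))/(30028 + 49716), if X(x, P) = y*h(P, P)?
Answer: -4209/79744 ≈ -0.052781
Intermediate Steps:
h(K, M) = 36
X(x, P) = 1476 (X(x, P) = 41*36 = 1476)
(-5685 + X(136, -104))/(30028 + 49716) = (-5685 + 1476)/(30028 + 49716) = -4209/79744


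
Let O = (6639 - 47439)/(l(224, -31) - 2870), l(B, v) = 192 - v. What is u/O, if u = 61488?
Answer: 3390807/850 ≈ 3989.2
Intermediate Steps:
O = 40800/2647 (O = (6639 - 47439)/((192 - 1*(-31)) - 2870) = -40800/((192 + 31) - 2870) = -40800/(223 - 2870) = -40800/(-2647) = -40800*(-1/2647) = 40800/2647 ≈ 15.414)
u/O = 61488/(40800/2647) = 61488*(2647/40800) = 3390807/850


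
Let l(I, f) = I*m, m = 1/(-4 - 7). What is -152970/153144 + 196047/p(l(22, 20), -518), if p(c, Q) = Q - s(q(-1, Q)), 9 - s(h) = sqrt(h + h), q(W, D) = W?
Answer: -293793107089/787645116 - 21783*I*sqrt(2)/30859 ≈ -373.0 - 0.99828*I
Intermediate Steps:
m = -1/11 (m = 1/(-11) = -1/11 ≈ -0.090909)
s(h) = 9 - sqrt(2)*sqrt(h) (s(h) = 9 - sqrt(h + h) = 9 - sqrt(2*h) = 9 - sqrt(2)*sqrt(h))
l(I, f) = -I/11 (l(I, f) = I*(-1/11) = -I/11)
p(c, Q) = -9 + Q + I*sqrt(2) (p(c, Q) = Q - (9 - sqrt(2)*sqrt(-1)) = Q - (9 - sqrt(2)*I) = Q - (9 - I*sqrt(2)) = Q + (-9 + I*sqrt(2)) = -9 + Q + I*sqrt(2))
-152970/153144 + 196047/p(l(22, 20), -518) = -152970/153144 + 196047/(-9 - 518 + I*sqrt(2)) = -152970*1/153144 + 196047/(-527 + I*sqrt(2)) = -25495/25524 + 196047/(-527 + I*sqrt(2))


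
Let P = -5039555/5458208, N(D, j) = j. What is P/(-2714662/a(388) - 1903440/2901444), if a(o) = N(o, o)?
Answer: 16884913117735/127962135865394544 ≈ 0.00013195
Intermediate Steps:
a(o) = o
P = -5039555/5458208 (P = -5039555*1/5458208 = -5039555/5458208 ≈ -0.92330)
P/(-2714662/a(388) - 1903440/2901444) = -5039555/(5458208*(-2714662/388 - 1903440/2901444)) = -5039555/(5458208*(-2714662*1/388 - 1903440*1/2901444)) = -5039555/(5458208*(-1357331/194 - 22660/34541)) = -5039555/(5458208*(-46887966111/6700954)) = -5039555/5458208*(-6700954/46887966111) = 16884913117735/127962135865394544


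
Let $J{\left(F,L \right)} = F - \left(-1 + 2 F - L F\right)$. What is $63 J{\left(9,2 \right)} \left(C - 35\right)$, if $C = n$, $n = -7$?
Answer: $-26460$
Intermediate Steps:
$C = -7$
$J{\left(F,L \right)} = 1 - F + F L$ ($J{\left(F,L \right)} = F - \left(-1 + 2 F - F L\right) = F + \left(\left(1 - 2 F + F L\right) + 0\right) = F + \left(1 - 2 F + F L\right) = 1 - F + F L$)
$63 J{\left(9,2 \right)} \left(C - 35\right) = 63 \left(1 - 9 + 9 \cdot 2\right) \left(-7 - 35\right) = 63 \left(1 - 9 + 18\right) \left(-42\right) = 63 \cdot 10 \left(-42\right) = 630 \left(-42\right) = -26460$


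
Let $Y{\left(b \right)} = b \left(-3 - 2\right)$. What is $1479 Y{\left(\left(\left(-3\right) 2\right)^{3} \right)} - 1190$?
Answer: $1596130$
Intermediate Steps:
$Y{\left(b \right)} = - 5 b$ ($Y{\left(b \right)} = b \left(-5\right) = - 5 b$)
$1479 Y{\left(\left(\left(-3\right) 2\right)^{3} \right)} - 1190 = 1479 \left(- 5 \left(\left(-3\right) 2\right)^{3}\right) - 1190 = 1479 \left(- 5 \left(-6\right)^{3}\right) - 1190 = 1479 \left(\left(-5\right) \left(-216\right)\right) - 1190 = 1479 \cdot 1080 - 1190 = 1597320 - 1190 = 1596130$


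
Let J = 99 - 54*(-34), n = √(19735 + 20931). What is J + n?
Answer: 1935 + √40666 ≈ 2136.7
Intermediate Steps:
n = √40666 ≈ 201.66
J = 1935 (J = 99 + 1836 = 1935)
J + n = 1935 + √40666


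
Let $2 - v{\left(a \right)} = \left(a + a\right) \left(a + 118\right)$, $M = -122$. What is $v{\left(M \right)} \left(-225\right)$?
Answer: $219150$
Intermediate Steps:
$v{\left(a \right)} = 2 - 2 a \left(118 + a\right)$ ($v{\left(a \right)} = 2 - \left(a + a\right) \left(a + 118\right) = 2 - 2 a \left(118 + a\right)$)
$v{\left(M \right)} \left(-225\right) = \left(2 - -28792 - 2 \left(-122\right)^{2}\right) \left(-225\right) = \left(2 + 28792 - 29768\right) \left(-225\right) = \left(-974\right) \left(-225\right) = 219150$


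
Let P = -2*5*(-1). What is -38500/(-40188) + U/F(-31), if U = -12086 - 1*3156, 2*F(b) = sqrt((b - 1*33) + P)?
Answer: 9625/10047 + 15242*I*sqrt(6)/9 ≈ 0.958 + 4148.3*I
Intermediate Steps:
P = 10 (P = -10*(-1) = 10)
F(b) = sqrt(-23 + b)/2 (F(b) = sqrt((b - 1*33) + 10)/2 = sqrt((b - 33) + 10)/2 = sqrt((-33 + b) + 10)/2 = sqrt(-23 + b)/2)
U = -15242 (U = -12086 - 3156 = -15242)
-38500/(-40188) + U/F(-31) = -38500/(-40188) - 15242*2/sqrt(-23 - 31) = -38500*(-1/40188) - 15242*(-I*sqrt(6)/9) = 9625/10047 - 15242*(-I*sqrt(6)/9) = 9625/10047 - (-15242)*I*sqrt(6)/9 = 9625/10047 + 15242*I*sqrt(6)/9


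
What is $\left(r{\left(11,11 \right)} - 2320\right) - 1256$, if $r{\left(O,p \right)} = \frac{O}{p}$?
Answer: $-3575$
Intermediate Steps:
$\left(r{\left(11,11 \right)} - 2320\right) - 1256 = \left(\frac{11}{11} - 2320\right) - 1256 = \left(11 \cdot \frac{1}{11} - 2320\right) - 1256 = \left(1 - 2320\right) - 1256 = -2319 - 1256 = -3575$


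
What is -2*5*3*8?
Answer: -240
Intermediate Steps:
-2*5*3*8 = -30*8 = -2*120 = -240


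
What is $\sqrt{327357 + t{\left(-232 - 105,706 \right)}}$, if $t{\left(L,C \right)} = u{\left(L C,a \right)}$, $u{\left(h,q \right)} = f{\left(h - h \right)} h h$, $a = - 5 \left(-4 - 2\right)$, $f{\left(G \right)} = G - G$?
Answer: $3 \sqrt{36373} \approx 572.15$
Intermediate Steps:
$f{\left(G \right)} = 0$
$a = 30$ ($a = \left(-5\right) \left(-6\right) = 30$)
$u{\left(h,q \right)} = 0$ ($u{\left(h,q \right)} = 0 h h = 0 h = 0$)
$t{\left(L,C \right)} = 0$
$\sqrt{327357 + t{\left(-232 - 105,706 \right)}} = \sqrt{327357 + 0} = \sqrt{327357} = 3 \sqrt{36373}$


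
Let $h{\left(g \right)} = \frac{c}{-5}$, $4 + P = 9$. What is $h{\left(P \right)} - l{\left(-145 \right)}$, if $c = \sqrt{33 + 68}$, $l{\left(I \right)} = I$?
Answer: $145 - \frac{\sqrt{101}}{5} \approx 142.99$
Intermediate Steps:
$P = 5$ ($P = -4 + 9 = 5$)
$c = \sqrt{101} \approx 10.05$
$h{\left(g \right)} = - \frac{\sqrt{101}}{5}$ ($h{\left(g \right)} = \frac{\sqrt{101}}{-5} = \sqrt{101} \left(- \frac{1}{5}\right) = - \frac{\sqrt{101}}{5}$)
$h{\left(P \right)} - l{\left(-145 \right)} = - \frac{\sqrt{101}}{5} - -145 = - \frac{\sqrt{101}}{5} + 145 = 145 - \frac{\sqrt{101}}{5}$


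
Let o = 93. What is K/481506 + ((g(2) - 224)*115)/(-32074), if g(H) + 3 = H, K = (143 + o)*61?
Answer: 6460352527/7721911722 ≈ 0.83663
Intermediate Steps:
K = 14396 (K = (143 + 93)*61 = 236*61 = 14396)
g(H) = -3 + H
K/481506 + ((g(2) - 224)*115)/(-32074) = 14396/481506 + (((-3 + 2) - 224)*115)/(-32074) = 14396*(1/481506) + ((-1 - 224)*115)*(-1/32074) = 7198/240753 - 225*115*(-1/32074) = 7198/240753 - 25875*(-1/32074) = 7198/240753 + 25875/32074 = 6460352527/7721911722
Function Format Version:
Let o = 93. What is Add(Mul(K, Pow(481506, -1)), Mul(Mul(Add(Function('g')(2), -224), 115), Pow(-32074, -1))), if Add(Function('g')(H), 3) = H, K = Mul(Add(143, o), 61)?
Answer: Rational(6460352527, 7721911722) ≈ 0.83663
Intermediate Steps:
K = 14396 (K = Mul(Add(143, 93), 61) = Mul(236, 61) = 14396)
Function('g')(H) = Add(-3, H)
Add(Mul(K, Pow(481506, -1)), Mul(Mul(Add(Function('g')(2), -224), 115), Pow(-32074, -1))) = Add(Mul(14396, Pow(481506, -1)), Mul(Mul(Add(Add(-3, 2), -224), 115), Pow(-32074, -1))) = Add(Mul(14396, Rational(1, 481506)), Mul(Mul(Add(-1, -224), 115), Rational(-1, 32074))) = Add(Rational(7198, 240753), Mul(Mul(-225, 115), Rational(-1, 32074))) = Add(Rational(7198, 240753), Mul(-25875, Rational(-1, 32074))) = Add(Rational(7198, 240753), Rational(25875, 32074)) = Rational(6460352527, 7721911722)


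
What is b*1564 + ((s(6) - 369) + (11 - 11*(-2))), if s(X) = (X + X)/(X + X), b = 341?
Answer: 532989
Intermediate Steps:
s(X) = 1 (s(X) = (2*X)/((2*X)) = (2*X)*(1/(2*X)) = 1)
b*1564 + ((s(6) - 369) + (11 - 11*(-2))) = 341*1564 + ((1 - 369) + (11 - 11*(-2))) = 533324 + (-368 + (11 + 22)) = 533324 + (-368 + 33) = 533324 - 335 = 532989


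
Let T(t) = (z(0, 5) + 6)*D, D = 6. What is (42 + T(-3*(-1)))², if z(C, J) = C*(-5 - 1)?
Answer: 6084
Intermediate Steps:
z(C, J) = -6*C (z(C, J) = C*(-6) = -6*C)
T(t) = 36 (T(t) = (-6*0 + 6)*6 = (0 + 6)*6 = 6*6 = 36)
(42 + T(-3*(-1)))² = (42 + 36)² = 78² = 6084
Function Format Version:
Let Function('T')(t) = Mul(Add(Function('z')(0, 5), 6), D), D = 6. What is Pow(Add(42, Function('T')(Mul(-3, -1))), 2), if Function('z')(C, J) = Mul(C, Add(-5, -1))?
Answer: 6084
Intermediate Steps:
Function('z')(C, J) = Mul(-6, C) (Function('z')(C, J) = Mul(C, -6) = Mul(-6, C))
Function('T')(t) = 36 (Function('T')(t) = Mul(Add(Mul(-6, 0), 6), 6) = Mul(Add(0, 6), 6) = Mul(6, 6) = 36)
Pow(Add(42, Function('T')(Mul(-3, -1))), 2) = Pow(Add(42, 36), 2) = Pow(78, 2) = 6084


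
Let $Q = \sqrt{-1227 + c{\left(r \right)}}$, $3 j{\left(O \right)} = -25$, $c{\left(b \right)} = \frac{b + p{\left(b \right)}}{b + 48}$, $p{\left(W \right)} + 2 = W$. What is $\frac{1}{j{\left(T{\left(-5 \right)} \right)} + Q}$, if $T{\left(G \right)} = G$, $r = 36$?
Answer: $- \frac{150}{23321} - \frac{3 i \sqrt{44142}}{23321} \approx -0.006432 - 0.027027 i$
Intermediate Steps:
$p{\left(W \right)} = -2 + W$
$c{\left(b \right)} = \frac{-2 + 2 b}{48 + b}$ ($c{\left(b \right)} = \frac{b + \left(-2 + b\right)}{b + 48} = \frac{-2 + 2 b}{48 + b}$)
$j{\left(O \right)} = - \frac{25}{3}$ ($j{\left(O \right)} = \frac{1}{3} \left(-25\right) = - \frac{25}{3}$)
$Q = \frac{i \sqrt{44142}}{6}$ ($Q = \sqrt{-1227 + \frac{2 \left(-1 + 36\right)}{48 + 36}} = \sqrt{-1227 + 2 \cdot \frac{1}{84} \cdot 35} = \sqrt{-1227 + \frac{5}{6}} = \sqrt{- \frac{7357}{6}} = \frac{i \sqrt{44142}}{6} \approx 35.017 i$)
$\frac{1}{j{\left(T{\left(-5 \right)} \right)} + Q} = \frac{1}{- \frac{25}{3} + \frac{i \sqrt{44142}}{6}}$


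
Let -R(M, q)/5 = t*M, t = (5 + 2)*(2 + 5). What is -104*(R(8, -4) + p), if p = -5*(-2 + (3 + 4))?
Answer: 206440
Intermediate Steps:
t = 49 (t = 7*7 = 49)
R(M, q) = -245*M
p = -25 (p = -5*(-2 + 7) = -5*5 = -25)
-104*(R(8, -4) + p) = -104*(-245*8 - 25) = -104*(-1960 - 25) = -104*(-1985) = 206440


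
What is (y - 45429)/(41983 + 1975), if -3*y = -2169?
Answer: -22353/21979 ≈ -1.0170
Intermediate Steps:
y = 723 (y = -1/3*(-2169) = 723)
(y - 45429)/(41983 + 1975) = (723 - 45429)/(41983 + 1975) = -44706/43958 = -44706*1/43958 = -22353/21979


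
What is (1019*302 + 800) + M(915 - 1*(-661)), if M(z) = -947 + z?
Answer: 309167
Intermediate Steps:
(1019*302 + 800) + M(915 - 1*(-661)) = (1019*302 + 800) + (-947 + (915 - 1*(-661))) = (307738 + 800) + (-947 + (915 + 661)) = 308538 + (-947 + 1576) = 308538 + 629 = 309167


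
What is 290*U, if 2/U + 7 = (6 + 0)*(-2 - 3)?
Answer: -580/37 ≈ -15.676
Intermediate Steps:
U = -2/37 (U = 2/(-7 + (6 + 0)*(-2 - 3)) = 2/(-7 + 6*(-5)) = 2/(-7 - 30) = 2/(-37) = 2*(-1/37) = -2/37 ≈ -0.054054)
290*U = 290*(-2/37) = -580/37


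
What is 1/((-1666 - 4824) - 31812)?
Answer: -1/38302 ≈ -2.6108e-5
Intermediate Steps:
1/((-1666 - 4824) - 31812) = 1/(-6490 - 31812) = 1/(-38302) = -1/38302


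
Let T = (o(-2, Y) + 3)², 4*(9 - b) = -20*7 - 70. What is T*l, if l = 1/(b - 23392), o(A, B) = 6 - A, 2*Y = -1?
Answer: -242/46661 ≈ -0.0051863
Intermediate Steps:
Y = -½ (Y = (½)*(-1) = -½ ≈ -0.50000)
b = 123/2 (b = 9 - (-20*7 - 70)/4 = 9 - (-140 - 70)/4 = 9 - ¼*(-210) = 9 + 105/2 = 123/2 ≈ 61.500)
T = 121 (T = ((6 - 1*(-2)) + 3)² = ((6 + 2) + 3)² = (8 + 3)² = 11² = 121)
l = -2/46661 (l = 1/(123/2 - 23392) = 1/(-46661/2) = -2/46661 ≈ -4.2862e-5)
T*l = 121*(-2/46661) = -242/46661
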